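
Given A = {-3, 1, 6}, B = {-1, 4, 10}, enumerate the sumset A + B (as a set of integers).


A + B = {a + b : a ∈ A, b ∈ B}.
Enumerate all |A|·|B| = 3·3 = 9 pairs (a, b) and collect distinct sums.
a = -3: -3+-1=-4, -3+4=1, -3+10=7
a = 1: 1+-1=0, 1+4=5, 1+10=11
a = 6: 6+-1=5, 6+4=10, 6+10=16
Collecting distinct sums: A + B = {-4, 0, 1, 5, 7, 10, 11, 16}
|A + B| = 8

A + B = {-4, 0, 1, 5, 7, 10, 11, 16}


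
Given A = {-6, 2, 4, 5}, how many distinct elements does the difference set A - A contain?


A - A = {a - a' : a, a' ∈ A}; |A| = 4.
Bounds: 2|A|-1 ≤ |A - A| ≤ |A|² - |A| + 1, i.e. 7 ≤ |A - A| ≤ 13.
Note: 0 ∈ A - A always (from a - a). The set is symmetric: if d ∈ A - A then -d ∈ A - A.
Enumerate nonzero differences d = a - a' with a > a' (then include -d):
Positive differences: {1, 2, 3, 8, 10, 11}
Full difference set: {0} ∪ (positive diffs) ∪ (negative diffs).
|A - A| = 1 + 2·6 = 13 (matches direct enumeration: 13).

|A - A| = 13


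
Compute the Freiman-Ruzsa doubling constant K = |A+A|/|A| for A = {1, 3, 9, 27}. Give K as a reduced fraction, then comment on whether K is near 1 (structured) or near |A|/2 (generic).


|A| = 4.
Compute A + A by enumerating all 16 pairs.
A + A = {2, 4, 6, 10, 12, 18, 28, 30, 36, 54}, so |A + A| = 10.
K = |A + A| / |A| = 10/4 = 5/2 ≈ 2.5000.
Reference: AP of size 4 gives K = 7/4 ≈ 1.7500; a fully generic set of size 4 gives K ≈ 2.5000.

|A| = 4, |A + A| = 10, K = 10/4 = 5/2.


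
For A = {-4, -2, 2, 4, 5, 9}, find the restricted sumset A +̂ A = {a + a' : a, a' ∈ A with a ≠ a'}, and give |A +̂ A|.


Restricted sumset: A +̂ A = {a + a' : a ∈ A, a' ∈ A, a ≠ a'}.
Equivalently, take A + A and drop any sum 2a that is achievable ONLY as a + a for a ∈ A (i.e. sums representable only with equal summands).
Enumerate pairs (a, a') with a < a' (symmetric, so each unordered pair gives one sum; this covers all a ≠ a'):
  -4 + -2 = -6
  -4 + 2 = -2
  -4 + 4 = 0
  -4 + 5 = 1
  -4 + 9 = 5
  -2 + 2 = 0
  -2 + 4 = 2
  -2 + 5 = 3
  -2 + 9 = 7
  2 + 4 = 6
  2 + 5 = 7
  2 + 9 = 11
  4 + 5 = 9
  4 + 9 = 13
  5 + 9 = 14
Collected distinct sums: {-6, -2, 0, 1, 2, 3, 5, 6, 7, 9, 11, 13, 14}
|A +̂ A| = 13
(Reference bound: |A +̂ A| ≥ 2|A| - 3 for |A| ≥ 2, with |A| = 6 giving ≥ 9.)

|A +̂ A| = 13


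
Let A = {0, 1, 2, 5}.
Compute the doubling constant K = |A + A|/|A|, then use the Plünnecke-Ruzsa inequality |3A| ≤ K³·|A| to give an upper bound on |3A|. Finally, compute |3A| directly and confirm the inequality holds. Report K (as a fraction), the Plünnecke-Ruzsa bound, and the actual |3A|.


|A| = 4.
Step 1: Compute A + A by enumerating all 16 pairs.
A + A = {0, 1, 2, 3, 4, 5, 6, 7, 10}, so |A + A| = 9.
Step 2: Doubling constant K = |A + A|/|A| = 9/4 = 9/4 ≈ 2.2500.
Step 3: Plünnecke-Ruzsa gives |3A| ≤ K³·|A| = (2.2500)³ · 4 ≈ 45.5625.
Step 4: Compute 3A = A + A + A directly by enumerating all triples (a,b,c) ∈ A³; |3A| = 14.
Step 5: Check 14 ≤ 45.5625? Yes ✓.

K = 9/4, Plünnecke-Ruzsa bound K³|A| ≈ 45.5625, |3A| = 14, inequality holds.


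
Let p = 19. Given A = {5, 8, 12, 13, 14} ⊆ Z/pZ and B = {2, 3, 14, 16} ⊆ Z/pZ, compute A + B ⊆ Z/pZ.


Work in Z/19Z: reduce every sum a + b modulo 19.
Enumerate all 20 pairs:
a = 5: 5+2=7, 5+3=8, 5+14=0, 5+16=2
a = 8: 8+2=10, 8+3=11, 8+14=3, 8+16=5
a = 12: 12+2=14, 12+3=15, 12+14=7, 12+16=9
a = 13: 13+2=15, 13+3=16, 13+14=8, 13+16=10
a = 14: 14+2=16, 14+3=17, 14+14=9, 14+16=11
Distinct residues collected: {0, 2, 3, 5, 7, 8, 9, 10, 11, 14, 15, 16, 17}
|A + B| = 13 (out of 19 total residues).

A + B = {0, 2, 3, 5, 7, 8, 9, 10, 11, 14, 15, 16, 17}


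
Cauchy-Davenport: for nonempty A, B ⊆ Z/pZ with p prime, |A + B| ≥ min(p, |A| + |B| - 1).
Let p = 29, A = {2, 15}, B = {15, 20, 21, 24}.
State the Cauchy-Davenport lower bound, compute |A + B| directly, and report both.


Cauchy-Davenport: |A + B| ≥ min(p, |A| + |B| - 1) for A, B nonempty in Z/pZ.
|A| = 2, |B| = 4, p = 29.
CD lower bound = min(29, 2 + 4 - 1) = min(29, 5) = 5.
Compute A + B mod 29 directly:
a = 2: 2+15=17, 2+20=22, 2+21=23, 2+24=26
a = 15: 15+15=1, 15+20=6, 15+21=7, 15+24=10
A + B = {1, 6, 7, 10, 17, 22, 23, 26}, so |A + B| = 8.
Verify: 8 ≥ 5? Yes ✓.

CD lower bound = 5, actual |A + B| = 8.


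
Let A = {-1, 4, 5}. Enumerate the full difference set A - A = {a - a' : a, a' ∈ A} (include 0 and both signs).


A - A = {a - a' : a, a' ∈ A}.
Compute a - a' for each ordered pair (a, a'):
a = -1: -1--1=0, -1-4=-5, -1-5=-6
a = 4: 4--1=5, 4-4=0, 4-5=-1
a = 5: 5--1=6, 5-4=1, 5-5=0
Collecting distinct values (and noting 0 appears from a-a):
A - A = {-6, -5, -1, 0, 1, 5, 6}
|A - A| = 7

A - A = {-6, -5, -1, 0, 1, 5, 6}


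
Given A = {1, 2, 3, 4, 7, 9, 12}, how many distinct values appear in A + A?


A + A = {a + a' : a, a' ∈ A}; |A| = 7.
General bounds: 2|A| - 1 ≤ |A + A| ≤ |A|(|A|+1)/2, i.e. 13 ≤ |A + A| ≤ 28.
Lower bound 2|A|-1 is attained iff A is an arithmetic progression.
Enumerate sums a + a' for a ≤ a' (symmetric, so this suffices):
a = 1: 1+1=2, 1+2=3, 1+3=4, 1+4=5, 1+7=8, 1+9=10, 1+12=13
a = 2: 2+2=4, 2+3=5, 2+4=6, 2+7=9, 2+9=11, 2+12=14
a = 3: 3+3=6, 3+4=7, 3+7=10, 3+9=12, 3+12=15
a = 4: 4+4=8, 4+7=11, 4+9=13, 4+12=16
a = 7: 7+7=14, 7+9=16, 7+12=19
a = 9: 9+9=18, 9+12=21
a = 12: 12+12=24
Distinct sums: {2, 3, 4, 5, 6, 7, 8, 9, 10, 11, 12, 13, 14, 15, 16, 18, 19, 21, 24}
|A + A| = 19

|A + A| = 19


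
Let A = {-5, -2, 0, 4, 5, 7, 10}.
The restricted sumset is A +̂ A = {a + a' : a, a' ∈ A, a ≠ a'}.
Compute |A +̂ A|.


Restricted sumset: A +̂ A = {a + a' : a ∈ A, a' ∈ A, a ≠ a'}.
Equivalently, take A + A and drop any sum 2a that is achievable ONLY as a + a for a ∈ A (i.e. sums representable only with equal summands).
Enumerate pairs (a, a') with a < a' (symmetric, so each unordered pair gives one sum; this covers all a ≠ a'):
  -5 + -2 = -7
  -5 + 0 = -5
  -5 + 4 = -1
  -5 + 5 = 0
  -5 + 7 = 2
  -5 + 10 = 5
  -2 + 0 = -2
  -2 + 4 = 2
  -2 + 5 = 3
  -2 + 7 = 5
  -2 + 10 = 8
  0 + 4 = 4
  0 + 5 = 5
  0 + 7 = 7
  0 + 10 = 10
  4 + 5 = 9
  4 + 7 = 11
  4 + 10 = 14
  5 + 7 = 12
  5 + 10 = 15
  7 + 10 = 17
Collected distinct sums: {-7, -5, -2, -1, 0, 2, 3, 4, 5, 7, 8, 9, 10, 11, 12, 14, 15, 17}
|A +̂ A| = 18
(Reference bound: |A +̂ A| ≥ 2|A| - 3 for |A| ≥ 2, with |A| = 7 giving ≥ 11.)

|A +̂ A| = 18


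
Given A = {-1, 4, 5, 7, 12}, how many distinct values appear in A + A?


A + A = {a + a' : a, a' ∈ A}; |A| = 5.
General bounds: 2|A| - 1 ≤ |A + A| ≤ |A|(|A|+1)/2, i.e. 9 ≤ |A + A| ≤ 15.
Lower bound 2|A|-1 is attained iff A is an arithmetic progression.
Enumerate sums a + a' for a ≤ a' (symmetric, so this suffices):
a = -1: -1+-1=-2, -1+4=3, -1+5=4, -1+7=6, -1+12=11
a = 4: 4+4=8, 4+5=9, 4+7=11, 4+12=16
a = 5: 5+5=10, 5+7=12, 5+12=17
a = 7: 7+7=14, 7+12=19
a = 12: 12+12=24
Distinct sums: {-2, 3, 4, 6, 8, 9, 10, 11, 12, 14, 16, 17, 19, 24}
|A + A| = 14

|A + A| = 14


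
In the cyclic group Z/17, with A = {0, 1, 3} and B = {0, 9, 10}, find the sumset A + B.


Work in Z/17Z: reduce every sum a + b modulo 17.
Enumerate all 9 pairs:
a = 0: 0+0=0, 0+9=9, 0+10=10
a = 1: 1+0=1, 1+9=10, 1+10=11
a = 3: 3+0=3, 3+9=12, 3+10=13
Distinct residues collected: {0, 1, 3, 9, 10, 11, 12, 13}
|A + B| = 8 (out of 17 total residues).

A + B = {0, 1, 3, 9, 10, 11, 12, 13}


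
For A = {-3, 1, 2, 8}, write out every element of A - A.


A - A = {a - a' : a, a' ∈ A}.
Compute a - a' for each ordered pair (a, a'):
a = -3: -3--3=0, -3-1=-4, -3-2=-5, -3-8=-11
a = 1: 1--3=4, 1-1=0, 1-2=-1, 1-8=-7
a = 2: 2--3=5, 2-1=1, 2-2=0, 2-8=-6
a = 8: 8--3=11, 8-1=7, 8-2=6, 8-8=0
Collecting distinct values (and noting 0 appears from a-a):
A - A = {-11, -7, -6, -5, -4, -1, 0, 1, 4, 5, 6, 7, 11}
|A - A| = 13

A - A = {-11, -7, -6, -5, -4, -1, 0, 1, 4, 5, 6, 7, 11}


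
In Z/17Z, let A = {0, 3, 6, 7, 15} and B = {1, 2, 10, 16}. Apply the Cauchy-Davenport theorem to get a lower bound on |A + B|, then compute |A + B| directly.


Cauchy-Davenport: |A + B| ≥ min(p, |A| + |B| - 1) for A, B nonempty in Z/pZ.
|A| = 5, |B| = 4, p = 17.
CD lower bound = min(17, 5 + 4 - 1) = min(17, 8) = 8.
Compute A + B mod 17 directly:
a = 0: 0+1=1, 0+2=2, 0+10=10, 0+16=16
a = 3: 3+1=4, 3+2=5, 3+10=13, 3+16=2
a = 6: 6+1=7, 6+2=8, 6+10=16, 6+16=5
a = 7: 7+1=8, 7+2=9, 7+10=0, 7+16=6
a = 15: 15+1=16, 15+2=0, 15+10=8, 15+16=14
A + B = {0, 1, 2, 4, 5, 6, 7, 8, 9, 10, 13, 14, 16}, so |A + B| = 13.
Verify: 13 ≥ 8? Yes ✓.

CD lower bound = 8, actual |A + B| = 13.


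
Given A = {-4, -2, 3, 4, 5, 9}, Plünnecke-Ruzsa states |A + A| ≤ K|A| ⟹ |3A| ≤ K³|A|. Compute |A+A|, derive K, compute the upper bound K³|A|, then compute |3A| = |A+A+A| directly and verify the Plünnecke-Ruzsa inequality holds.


|A| = 6.
Step 1: Compute A + A by enumerating all 36 pairs.
A + A = {-8, -6, -4, -1, 0, 1, 2, 3, 5, 6, 7, 8, 9, 10, 12, 13, 14, 18}, so |A + A| = 18.
Step 2: Doubling constant K = |A + A|/|A| = 18/6 = 18/6 ≈ 3.0000.
Step 3: Plünnecke-Ruzsa gives |3A| ≤ K³·|A| = (3.0000)³ · 6 ≈ 162.0000.
Step 4: Compute 3A = A + A + A directly by enumerating all triples (a,b,c) ∈ A³; |3A| = 33.
Step 5: Check 33 ≤ 162.0000? Yes ✓.

K = 18/6, Plünnecke-Ruzsa bound K³|A| ≈ 162.0000, |3A| = 33, inequality holds.


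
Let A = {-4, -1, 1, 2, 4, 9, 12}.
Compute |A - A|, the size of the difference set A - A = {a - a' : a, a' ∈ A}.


A - A = {a - a' : a, a' ∈ A}; |A| = 7.
Bounds: 2|A|-1 ≤ |A - A| ≤ |A|² - |A| + 1, i.e. 13 ≤ |A - A| ≤ 43.
Note: 0 ∈ A - A always (from a - a). The set is symmetric: if d ∈ A - A then -d ∈ A - A.
Enumerate nonzero differences d = a - a' with a > a' (then include -d):
Positive differences: {1, 2, 3, 5, 6, 7, 8, 10, 11, 13, 16}
Full difference set: {0} ∪ (positive diffs) ∪ (negative diffs).
|A - A| = 1 + 2·11 = 23 (matches direct enumeration: 23).

|A - A| = 23


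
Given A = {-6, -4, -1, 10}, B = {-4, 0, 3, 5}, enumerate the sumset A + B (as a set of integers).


A + B = {a + b : a ∈ A, b ∈ B}.
Enumerate all |A|·|B| = 4·4 = 16 pairs (a, b) and collect distinct sums.
a = -6: -6+-4=-10, -6+0=-6, -6+3=-3, -6+5=-1
a = -4: -4+-4=-8, -4+0=-4, -4+3=-1, -4+5=1
a = -1: -1+-4=-5, -1+0=-1, -1+3=2, -1+5=4
a = 10: 10+-4=6, 10+0=10, 10+3=13, 10+5=15
Collecting distinct sums: A + B = {-10, -8, -6, -5, -4, -3, -1, 1, 2, 4, 6, 10, 13, 15}
|A + B| = 14

A + B = {-10, -8, -6, -5, -4, -3, -1, 1, 2, 4, 6, 10, 13, 15}


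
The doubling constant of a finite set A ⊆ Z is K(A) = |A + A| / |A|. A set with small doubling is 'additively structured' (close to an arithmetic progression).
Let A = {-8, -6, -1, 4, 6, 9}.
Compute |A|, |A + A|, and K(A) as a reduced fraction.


|A| = 6.
Compute A + A by enumerating all 36 pairs.
A + A = {-16, -14, -12, -9, -7, -4, -2, 0, 1, 3, 5, 8, 10, 12, 13, 15, 18}, so |A + A| = 17.
K = |A + A| / |A| = 17/6 (already in lowest terms) ≈ 2.8333.
Reference: AP of size 6 gives K = 11/6 ≈ 1.8333; a fully generic set of size 6 gives K ≈ 3.5000.

|A| = 6, |A + A| = 17, K = 17/6.


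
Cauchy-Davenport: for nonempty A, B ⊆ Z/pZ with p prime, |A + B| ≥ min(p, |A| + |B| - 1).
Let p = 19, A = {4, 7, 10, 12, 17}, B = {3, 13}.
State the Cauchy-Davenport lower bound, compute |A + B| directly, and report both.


Cauchy-Davenport: |A + B| ≥ min(p, |A| + |B| - 1) for A, B nonempty in Z/pZ.
|A| = 5, |B| = 2, p = 19.
CD lower bound = min(19, 5 + 2 - 1) = min(19, 6) = 6.
Compute A + B mod 19 directly:
a = 4: 4+3=7, 4+13=17
a = 7: 7+3=10, 7+13=1
a = 10: 10+3=13, 10+13=4
a = 12: 12+3=15, 12+13=6
a = 17: 17+3=1, 17+13=11
A + B = {1, 4, 6, 7, 10, 11, 13, 15, 17}, so |A + B| = 9.
Verify: 9 ≥ 6? Yes ✓.

CD lower bound = 6, actual |A + B| = 9.


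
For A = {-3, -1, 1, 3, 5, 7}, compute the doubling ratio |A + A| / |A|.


|A| = 6.
Compute A + A by enumerating all 36 pairs.
A + A = {-6, -4, -2, 0, 2, 4, 6, 8, 10, 12, 14}, so |A + A| = 11.
K = |A + A| / |A| = 11/6 (already in lowest terms) ≈ 1.8333.
Reference: AP of size 6 gives K = 11/6 ≈ 1.8333; a fully generic set of size 6 gives K ≈ 3.5000.

|A| = 6, |A + A| = 11, K = 11/6.


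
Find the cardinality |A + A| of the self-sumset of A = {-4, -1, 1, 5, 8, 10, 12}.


A + A = {a + a' : a, a' ∈ A}; |A| = 7.
General bounds: 2|A| - 1 ≤ |A + A| ≤ |A|(|A|+1)/2, i.e. 13 ≤ |A + A| ≤ 28.
Lower bound 2|A|-1 is attained iff A is an arithmetic progression.
Enumerate sums a + a' for a ≤ a' (symmetric, so this suffices):
a = -4: -4+-4=-8, -4+-1=-5, -4+1=-3, -4+5=1, -4+8=4, -4+10=6, -4+12=8
a = -1: -1+-1=-2, -1+1=0, -1+5=4, -1+8=7, -1+10=9, -1+12=11
a = 1: 1+1=2, 1+5=6, 1+8=9, 1+10=11, 1+12=13
a = 5: 5+5=10, 5+8=13, 5+10=15, 5+12=17
a = 8: 8+8=16, 8+10=18, 8+12=20
a = 10: 10+10=20, 10+12=22
a = 12: 12+12=24
Distinct sums: {-8, -5, -3, -2, 0, 1, 2, 4, 6, 7, 8, 9, 10, 11, 13, 15, 16, 17, 18, 20, 22, 24}
|A + A| = 22

|A + A| = 22


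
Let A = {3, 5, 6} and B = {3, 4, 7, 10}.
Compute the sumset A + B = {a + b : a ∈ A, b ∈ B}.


A + B = {a + b : a ∈ A, b ∈ B}.
Enumerate all |A|·|B| = 3·4 = 12 pairs (a, b) and collect distinct sums.
a = 3: 3+3=6, 3+4=7, 3+7=10, 3+10=13
a = 5: 5+3=8, 5+4=9, 5+7=12, 5+10=15
a = 6: 6+3=9, 6+4=10, 6+7=13, 6+10=16
Collecting distinct sums: A + B = {6, 7, 8, 9, 10, 12, 13, 15, 16}
|A + B| = 9

A + B = {6, 7, 8, 9, 10, 12, 13, 15, 16}


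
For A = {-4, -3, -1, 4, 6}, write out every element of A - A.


A - A = {a - a' : a, a' ∈ A}.
Compute a - a' for each ordered pair (a, a'):
a = -4: -4--4=0, -4--3=-1, -4--1=-3, -4-4=-8, -4-6=-10
a = -3: -3--4=1, -3--3=0, -3--1=-2, -3-4=-7, -3-6=-9
a = -1: -1--4=3, -1--3=2, -1--1=0, -1-4=-5, -1-6=-7
a = 4: 4--4=8, 4--3=7, 4--1=5, 4-4=0, 4-6=-2
a = 6: 6--4=10, 6--3=9, 6--1=7, 6-4=2, 6-6=0
Collecting distinct values (and noting 0 appears from a-a):
A - A = {-10, -9, -8, -7, -5, -3, -2, -1, 0, 1, 2, 3, 5, 7, 8, 9, 10}
|A - A| = 17

A - A = {-10, -9, -8, -7, -5, -3, -2, -1, 0, 1, 2, 3, 5, 7, 8, 9, 10}


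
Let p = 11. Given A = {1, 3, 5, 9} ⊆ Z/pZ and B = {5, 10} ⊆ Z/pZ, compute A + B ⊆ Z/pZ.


Work in Z/11Z: reduce every sum a + b modulo 11.
Enumerate all 8 pairs:
a = 1: 1+5=6, 1+10=0
a = 3: 3+5=8, 3+10=2
a = 5: 5+5=10, 5+10=4
a = 9: 9+5=3, 9+10=8
Distinct residues collected: {0, 2, 3, 4, 6, 8, 10}
|A + B| = 7 (out of 11 total residues).

A + B = {0, 2, 3, 4, 6, 8, 10}


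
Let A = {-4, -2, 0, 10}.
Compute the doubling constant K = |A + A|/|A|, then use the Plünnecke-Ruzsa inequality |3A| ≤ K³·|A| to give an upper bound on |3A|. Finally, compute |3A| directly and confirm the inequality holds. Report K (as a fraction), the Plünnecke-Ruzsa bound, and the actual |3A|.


|A| = 4.
Step 1: Compute A + A by enumerating all 16 pairs.
A + A = {-8, -6, -4, -2, 0, 6, 8, 10, 20}, so |A + A| = 9.
Step 2: Doubling constant K = |A + A|/|A| = 9/4 = 9/4 ≈ 2.2500.
Step 3: Plünnecke-Ruzsa gives |3A| ≤ K³·|A| = (2.2500)³ · 4 ≈ 45.5625.
Step 4: Compute 3A = A + A + A directly by enumerating all triples (a,b,c) ∈ A³; |3A| = 16.
Step 5: Check 16 ≤ 45.5625? Yes ✓.

K = 9/4, Plünnecke-Ruzsa bound K³|A| ≈ 45.5625, |3A| = 16, inequality holds.


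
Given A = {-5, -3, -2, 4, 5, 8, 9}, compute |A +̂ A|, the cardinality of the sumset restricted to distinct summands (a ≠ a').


Restricted sumset: A +̂ A = {a + a' : a ∈ A, a' ∈ A, a ≠ a'}.
Equivalently, take A + A and drop any sum 2a that is achievable ONLY as a + a for a ∈ A (i.e. sums representable only with equal summands).
Enumerate pairs (a, a') with a < a' (symmetric, so each unordered pair gives one sum; this covers all a ≠ a'):
  -5 + -3 = -8
  -5 + -2 = -7
  -5 + 4 = -1
  -5 + 5 = 0
  -5 + 8 = 3
  -5 + 9 = 4
  -3 + -2 = -5
  -3 + 4 = 1
  -3 + 5 = 2
  -3 + 8 = 5
  -3 + 9 = 6
  -2 + 4 = 2
  -2 + 5 = 3
  -2 + 8 = 6
  -2 + 9 = 7
  4 + 5 = 9
  4 + 8 = 12
  4 + 9 = 13
  5 + 8 = 13
  5 + 9 = 14
  8 + 9 = 17
Collected distinct sums: {-8, -7, -5, -1, 0, 1, 2, 3, 4, 5, 6, 7, 9, 12, 13, 14, 17}
|A +̂ A| = 17
(Reference bound: |A +̂ A| ≥ 2|A| - 3 for |A| ≥ 2, with |A| = 7 giving ≥ 11.)

|A +̂ A| = 17


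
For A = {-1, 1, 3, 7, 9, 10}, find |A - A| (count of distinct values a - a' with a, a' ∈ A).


A - A = {a - a' : a, a' ∈ A}; |A| = 6.
Bounds: 2|A|-1 ≤ |A - A| ≤ |A|² - |A| + 1, i.e. 11 ≤ |A - A| ≤ 31.
Note: 0 ∈ A - A always (from a - a). The set is symmetric: if d ∈ A - A then -d ∈ A - A.
Enumerate nonzero differences d = a - a' with a > a' (then include -d):
Positive differences: {1, 2, 3, 4, 6, 7, 8, 9, 10, 11}
Full difference set: {0} ∪ (positive diffs) ∪ (negative diffs).
|A - A| = 1 + 2·10 = 21 (matches direct enumeration: 21).

|A - A| = 21


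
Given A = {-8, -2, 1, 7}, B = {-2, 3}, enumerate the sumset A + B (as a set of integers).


A + B = {a + b : a ∈ A, b ∈ B}.
Enumerate all |A|·|B| = 4·2 = 8 pairs (a, b) and collect distinct sums.
a = -8: -8+-2=-10, -8+3=-5
a = -2: -2+-2=-4, -2+3=1
a = 1: 1+-2=-1, 1+3=4
a = 7: 7+-2=5, 7+3=10
Collecting distinct sums: A + B = {-10, -5, -4, -1, 1, 4, 5, 10}
|A + B| = 8

A + B = {-10, -5, -4, -1, 1, 4, 5, 10}


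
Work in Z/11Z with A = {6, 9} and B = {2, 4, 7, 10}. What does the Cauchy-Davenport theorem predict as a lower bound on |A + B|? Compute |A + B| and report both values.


Cauchy-Davenport: |A + B| ≥ min(p, |A| + |B| - 1) for A, B nonempty in Z/pZ.
|A| = 2, |B| = 4, p = 11.
CD lower bound = min(11, 2 + 4 - 1) = min(11, 5) = 5.
Compute A + B mod 11 directly:
a = 6: 6+2=8, 6+4=10, 6+7=2, 6+10=5
a = 9: 9+2=0, 9+4=2, 9+7=5, 9+10=8
A + B = {0, 2, 5, 8, 10}, so |A + B| = 5.
Verify: 5 ≥ 5? Yes ✓.

CD lower bound = 5, actual |A + B| = 5.


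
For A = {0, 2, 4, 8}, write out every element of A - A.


A - A = {a - a' : a, a' ∈ A}.
Compute a - a' for each ordered pair (a, a'):
a = 0: 0-0=0, 0-2=-2, 0-4=-4, 0-8=-8
a = 2: 2-0=2, 2-2=0, 2-4=-2, 2-8=-6
a = 4: 4-0=4, 4-2=2, 4-4=0, 4-8=-4
a = 8: 8-0=8, 8-2=6, 8-4=4, 8-8=0
Collecting distinct values (and noting 0 appears from a-a):
A - A = {-8, -6, -4, -2, 0, 2, 4, 6, 8}
|A - A| = 9

A - A = {-8, -6, -4, -2, 0, 2, 4, 6, 8}


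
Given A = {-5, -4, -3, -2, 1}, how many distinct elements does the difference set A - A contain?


A - A = {a - a' : a, a' ∈ A}; |A| = 5.
Bounds: 2|A|-1 ≤ |A - A| ≤ |A|² - |A| + 1, i.e. 9 ≤ |A - A| ≤ 21.
Note: 0 ∈ A - A always (from a - a). The set is symmetric: if d ∈ A - A then -d ∈ A - A.
Enumerate nonzero differences d = a - a' with a > a' (then include -d):
Positive differences: {1, 2, 3, 4, 5, 6}
Full difference set: {0} ∪ (positive diffs) ∪ (negative diffs).
|A - A| = 1 + 2·6 = 13 (matches direct enumeration: 13).

|A - A| = 13


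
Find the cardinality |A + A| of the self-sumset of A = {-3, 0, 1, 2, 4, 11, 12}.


A + A = {a + a' : a, a' ∈ A}; |A| = 7.
General bounds: 2|A| - 1 ≤ |A + A| ≤ |A|(|A|+1)/2, i.e. 13 ≤ |A + A| ≤ 28.
Lower bound 2|A|-1 is attained iff A is an arithmetic progression.
Enumerate sums a + a' for a ≤ a' (symmetric, so this suffices):
a = -3: -3+-3=-6, -3+0=-3, -3+1=-2, -3+2=-1, -3+4=1, -3+11=8, -3+12=9
a = 0: 0+0=0, 0+1=1, 0+2=2, 0+4=4, 0+11=11, 0+12=12
a = 1: 1+1=2, 1+2=3, 1+4=5, 1+11=12, 1+12=13
a = 2: 2+2=4, 2+4=6, 2+11=13, 2+12=14
a = 4: 4+4=8, 4+11=15, 4+12=16
a = 11: 11+11=22, 11+12=23
a = 12: 12+12=24
Distinct sums: {-6, -3, -2, -1, 0, 1, 2, 3, 4, 5, 6, 8, 9, 11, 12, 13, 14, 15, 16, 22, 23, 24}
|A + A| = 22

|A + A| = 22


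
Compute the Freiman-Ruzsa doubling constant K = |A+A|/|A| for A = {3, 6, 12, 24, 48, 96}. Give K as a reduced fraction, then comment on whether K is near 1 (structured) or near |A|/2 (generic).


|A| = 6.
Compute A + A by enumerating all 36 pairs.
A + A = {6, 9, 12, 15, 18, 24, 27, 30, 36, 48, 51, 54, 60, 72, 96, 99, 102, 108, 120, 144, 192}, so |A + A| = 21.
K = |A + A| / |A| = 21/6 = 7/2 ≈ 3.5000.
Reference: AP of size 6 gives K = 11/6 ≈ 1.8333; a fully generic set of size 6 gives K ≈ 3.5000.

|A| = 6, |A + A| = 21, K = 21/6 = 7/2.


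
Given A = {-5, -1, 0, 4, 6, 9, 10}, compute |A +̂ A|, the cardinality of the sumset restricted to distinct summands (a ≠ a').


Restricted sumset: A +̂ A = {a + a' : a ∈ A, a' ∈ A, a ≠ a'}.
Equivalently, take A + A and drop any sum 2a that is achievable ONLY as a + a for a ∈ A (i.e. sums representable only with equal summands).
Enumerate pairs (a, a') with a < a' (symmetric, so each unordered pair gives one sum; this covers all a ≠ a'):
  -5 + -1 = -6
  -5 + 0 = -5
  -5 + 4 = -1
  -5 + 6 = 1
  -5 + 9 = 4
  -5 + 10 = 5
  -1 + 0 = -1
  -1 + 4 = 3
  -1 + 6 = 5
  -1 + 9 = 8
  -1 + 10 = 9
  0 + 4 = 4
  0 + 6 = 6
  0 + 9 = 9
  0 + 10 = 10
  4 + 6 = 10
  4 + 9 = 13
  4 + 10 = 14
  6 + 9 = 15
  6 + 10 = 16
  9 + 10 = 19
Collected distinct sums: {-6, -5, -1, 1, 3, 4, 5, 6, 8, 9, 10, 13, 14, 15, 16, 19}
|A +̂ A| = 16
(Reference bound: |A +̂ A| ≥ 2|A| - 3 for |A| ≥ 2, with |A| = 7 giving ≥ 11.)

|A +̂ A| = 16


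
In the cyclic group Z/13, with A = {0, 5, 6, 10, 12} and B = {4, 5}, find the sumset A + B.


Work in Z/13Z: reduce every sum a + b modulo 13.
Enumerate all 10 pairs:
a = 0: 0+4=4, 0+5=5
a = 5: 5+4=9, 5+5=10
a = 6: 6+4=10, 6+5=11
a = 10: 10+4=1, 10+5=2
a = 12: 12+4=3, 12+5=4
Distinct residues collected: {1, 2, 3, 4, 5, 9, 10, 11}
|A + B| = 8 (out of 13 total residues).

A + B = {1, 2, 3, 4, 5, 9, 10, 11}


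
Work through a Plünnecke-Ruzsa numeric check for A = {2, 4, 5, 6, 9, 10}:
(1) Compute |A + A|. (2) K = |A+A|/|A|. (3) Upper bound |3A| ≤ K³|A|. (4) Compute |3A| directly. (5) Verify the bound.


|A| = 6.
Step 1: Compute A + A by enumerating all 36 pairs.
A + A = {4, 6, 7, 8, 9, 10, 11, 12, 13, 14, 15, 16, 18, 19, 20}, so |A + A| = 15.
Step 2: Doubling constant K = |A + A|/|A| = 15/6 = 15/6 ≈ 2.5000.
Step 3: Plünnecke-Ruzsa gives |3A| ≤ K³·|A| = (2.5000)³ · 6 ≈ 93.7500.
Step 4: Compute 3A = A + A + A directly by enumerating all triples (a,b,c) ∈ A³; |3A| = 24.
Step 5: Check 24 ≤ 93.7500? Yes ✓.

K = 15/6, Plünnecke-Ruzsa bound K³|A| ≈ 93.7500, |3A| = 24, inequality holds.


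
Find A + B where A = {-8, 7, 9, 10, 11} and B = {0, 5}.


A + B = {a + b : a ∈ A, b ∈ B}.
Enumerate all |A|·|B| = 5·2 = 10 pairs (a, b) and collect distinct sums.
a = -8: -8+0=-8, -8+5=-3
a = 7: 7+0=7, 7+5=12
a = 9: 9+0=9, 9+5=14
a = 10: 10+0=10, 10+5=15
a = 11: 11+0=11, 11+5=16
Collecting distinct sums: A + B = {-8, -3, 7, 9, 10, 11, 12, 14, 15, 16}
|A + B| = 10

A + B = {-8, -3, 7, 9, 10, 11, 12, 14, 15, 16}


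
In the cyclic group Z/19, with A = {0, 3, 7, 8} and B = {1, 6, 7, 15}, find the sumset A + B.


Work in Z/19Z: reduce every sum a + b modulo 19.
Enumerate all 16 pairs:
a = 0: 0+1=1, 0+6=6, 0+7=7, 0+15=15
a = 3: 3+1=4, 3+6=9, 3+7=10, 3+15=18
a = 7: 7+1=8, 7+6=13, 7+7=14, 7+15=3
a = 8: 8+1=9, 8+6=14, 8+7=15, 8+15=4
Distinct residues collected: {1, 3, 4, 6, 7, 8, 9, 10, 13, 14, 15, 18}
|A + B| = 12 (out of 19 total residues).

A + B = {1, 3, 4, 6, 7, 8, 9, 10, 13, 14, 15, 18}


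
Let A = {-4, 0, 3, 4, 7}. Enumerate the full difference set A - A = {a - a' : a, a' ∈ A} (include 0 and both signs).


A - A = {a - a' : a, a' ∈ A}.
Compute a - a' for each ordered pair (a, a'):
a = -4: -4--4=0, -4-0=-4, -4-3=-7, -4-4=-8, -4-7=-11
a = 0: 0--4=4, 0-0=0, 0-3=-3, 0-4=-4, 0-7=-7
a = 3: 3--4=7, 3-0=3, 3-3=0, 3-4=-1, 3-7=-4
a = 4: 4--4=8, 4-0=4, 4-3=1, 4-4=0, 4-7=-3
a = 7: 7--4=11, 7-0=7, 7-3=4, 7-4=3, 7-7=0
Collecting distinct values (and noting 0 appears from a-a):
A - A = {-11, -8, -7, -4, -3, -1, 0, 1, 3, 4, 7, 8, 11}
|A - A| = 13

A - A = {-11, -8, -7, -4, -3, -1, 0, 1, 3, 4, 7, 8, 11}


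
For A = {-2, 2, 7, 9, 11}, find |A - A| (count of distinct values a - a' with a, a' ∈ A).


A - A = {a - a' : a, a' ∈ A}; |A| = 5.
Bounds: 2|A|-1 ≤ |A - A| ≤ |A|² - |A| + 1, i.e. 9 ≤ |A - A| ≤ 21.
Note: 0 ∈ A - A always (from a - a). The set is symmetric: if d ∈ A - A then -d ∈ A - A.
Enumerate nonzero differences d = a - a' with a > a' (then include -d):
Positive differences: {2, 4, 5, 7, 9, 11, 13}
Full difference set: {0} ∪ (positive diffs) ∪ (negative diffs).
|A - A| = 1 + 2·7 = 15 (matches direct enumeration: 15).

|A - A| = 15


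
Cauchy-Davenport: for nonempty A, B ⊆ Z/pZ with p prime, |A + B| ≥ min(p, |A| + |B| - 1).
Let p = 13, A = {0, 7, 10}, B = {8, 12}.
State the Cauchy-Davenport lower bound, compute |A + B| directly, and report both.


Cauchy-Davenport: |A + B| ≥ min(p, |A| + |B| - 1) for A, B nonempty in Z/pZ.
|A| = 3, |B| = 2, p = 13.
CD lower bound = min(13, 3 + 2 - 1) = min(13, 4) = 4.
Compute A + B mod 13 directly:
a = 0: 0+8=8, 0+12=12
a = 7: 7+8=2, 7+12=6
a = 10: 10+8=5, 10+12=9
A + B = {2, 5, 6, 8, 9, 12}, so |A + B| = 6.
Verify: 6 ≥ 4? Yes ✓.

CD lower bound = 4, actual |A + B| = 6.


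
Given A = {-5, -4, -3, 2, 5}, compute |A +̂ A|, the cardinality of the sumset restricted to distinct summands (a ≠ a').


Restricted sumset: A +̂ A = {a + a' : a ∈ A, a' ∈ A, a ≠ a'}.
Equivalently, take A + A and drop any sum 2a that is achievable ONLY as a + a for a ∈ A (i.e. sums representable only with equal summands).
Enumerate pairs (a, a') with a < a' (symmetric, so each unordered pair gives one sum; this covers all a ≠ a'):
  -5 + -4 = -9
  -5 + -3 = -8
  -5 + 2 = -3
  -5 + 5 = 0
  -4 + -3 = -7
  -4 + 2 = -2
  -4 + 5 = 1
  -3 + 2 = -1
  -3 + 5 = 2
  2 + 5 = 7
Collected distinct sums: {-9, -8, -7, -3, -2, -1, 0, 1, 2, 7}
|A +̂ A| = 10
(Reference bound: |A +̂ A| ≥ 2|A| - 3 for |A| ≥ 2, with |A| = 5 giving ≥ 7.)

|A +̂ A| = 10


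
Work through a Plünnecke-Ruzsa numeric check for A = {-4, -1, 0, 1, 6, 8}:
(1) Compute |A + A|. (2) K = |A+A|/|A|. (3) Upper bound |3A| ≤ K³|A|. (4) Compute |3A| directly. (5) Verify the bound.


|A| = 6.
Step 1: Compute A + A by enumerating all 36 pairs.
A + A = {-8, -5, -4, -3, -2, -1, 0, 1, 2, 4, 5, 6, 7, 8, 9, 12, 14, 16}, so |A + A| = 18.
Step 2: Doubling constant K = |A + A|/|A| = 18/6 = 18/6 ≈ 3.0000.
Step 3: Plünnecke-Ruzsa gives |3A| ≤ K³·|A| = (3.0000)³ · 6 ≈ 162.0000.
Step 4: Compute 3A = A + A + A directly by enumerating all triples (a,b,c) ∈ A³; |3A| = 32.
Step 5: Check 32 ≤ 162.0000? Yes ✓.

K = 18/6, Plünnecke-Ruzsa bound K³|A| ≈ 162.0000, |3A| = 32, inequality holds.


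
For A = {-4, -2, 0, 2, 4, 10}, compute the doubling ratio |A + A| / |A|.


|A| = 6.
Compute A + A by enumerating all 36 pairs.
A + A = {-8, -6, -4, -2, 0, 2, 4, 6, 8, 10, 12, 14, 20}, so |A + A| = 13.
K = |A + A| / |A| = 13/6 (already in lowest terms) ≈ 2.1667.
Reference: AP of size 6 gives K = 11/6 ≈ 1.8333; a fully generic set of size 6 gives K ≈ 3.5000.

|A| = 6, |A + A| = 13, K = 13/6.


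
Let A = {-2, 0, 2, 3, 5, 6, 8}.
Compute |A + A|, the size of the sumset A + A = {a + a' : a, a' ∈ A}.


A + A = {a + a' : a, a' ∈ A}; |A| = 7.
General bounds: 2|A| - 1 ≤ |A + A| ≤ |A|(|A|+1)/2, i.e. 13 ≤ |A + A| ≤ 28.
Lower bound 2|A|-1 is attained iff A is an arithmetic progression.
Enumerate sums a + a' for a ≤ a' (symmetric, so this suffices):
a = -2: -2+-2=-4, -2+0=-2, -2+2=0, -2+3=1, -2+5=3, -2+6=4, -2+8=6
a = 0: 0+0=0, 0+2=2, 0+3=3, 0+5=5, 0+6=6, 0+8=8
a = 2: 2+2=4, 2+3=5, 2+5=7, 2+6=8, 2+8=10
a = 3: 3+3=6, 3+5=8, 3+6=9, 3+8=11
a = 5: 5+5=10, 5+6=11, 5+8=13
a = 6: 6+6=12, 6+8=14
a = 8: 8+8=16
Distinct sums: {-4, -2, 0, 1, 2, 3, 4, 5, 6, 7, 8, 9, 10, 11, 12, 13, 14, 16}
|A + A| = 18

|A + A| = 18


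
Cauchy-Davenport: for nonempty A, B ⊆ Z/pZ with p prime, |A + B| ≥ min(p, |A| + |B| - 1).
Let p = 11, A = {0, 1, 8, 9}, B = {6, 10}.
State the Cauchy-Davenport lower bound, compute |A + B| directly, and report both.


Cauchy-Davenport: |A + B| ≥ min(p, |A| + |B| - 1) for A, B nonempty in Z/pZ.
|A| = 4, |B| = 2, p = 11.
CD lower bound = min(11, 4 + 2 - 1) = min(11, 5) = 5.
Compute A + B mod 11 directly:
a = 0: 0+6=6, 0+10=10
a = 1: 1+6=7, 1+10=0
a = 8: 8+6=3, 8+10=7
a = 9: 9+6=4, 9+10=8
A + B = {0, 3, 4, 6, 7, 8, 10}, so |A + B| = 7.
Verify: 7 ≥ 5? Yes ✓.

CD lower bound = 5, actual |A + B| = 7.


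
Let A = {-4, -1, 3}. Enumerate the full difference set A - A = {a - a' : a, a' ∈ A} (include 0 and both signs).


A - A = {a - a' : a, a' ∈ A}.
Compute a - a' for each ordered pair (a, a'):
a = -4: -4--4=0, -4--1=-3, -4-3=-7
a = -1: -1--4=3, -1--1=0, -1-3=-4
a = 3: 3--4=7, 3--1=4, 3-3=0
Collecting distinct values (and noting 0 appears from a-a):
A - A = {-7, -4, -3, 0, 3, 4, 7}
|A - A| = 7

A - A = {-7, -4, -3, 0, 3, 4, 7}


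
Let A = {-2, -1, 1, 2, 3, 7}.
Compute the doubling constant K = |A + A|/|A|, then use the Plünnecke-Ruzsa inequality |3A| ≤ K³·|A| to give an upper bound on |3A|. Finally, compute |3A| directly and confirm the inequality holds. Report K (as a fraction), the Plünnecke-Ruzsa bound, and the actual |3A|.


|A| = 6.
Step 1: Compute A + A by enumerating all 36 pairs.
A + A = {-4, -3, -2, -1, 0, 1, 2, 3, 4, 5, 6, 8, 9, 10, 14}, so |A + A| = 15.
Step 2: Doubling constant K = |A + A|/|A| = 15/6 = 15/6 ≈ 2.5000.
Step 3: Plünnecke-Ruzsa gives |3A| ≤ K³·|A| = (2.5000)³ · 6 ≈ 93.7500.
Step 4: Compute 3A = A + A + A directly by enumerating all triples (a,b,c) ∈ A³; |3A| = 24.
Step 5: Check 24 ≤ 93.7500? Yes ✓.

K = 15/6, Plünnecke-Ruzsa bound K³|A| ≈ 93.7500, |3A| = 24, inequality holds.


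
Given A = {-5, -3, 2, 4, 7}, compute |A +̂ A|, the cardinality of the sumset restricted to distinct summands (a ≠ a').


Restricted sumset: A +̂ A = {a + a' : a ∈ A, a' ∈ A, a ≠ a'}.
Equivalently, take A + A and drop any sum 2a that is achievable ONLY as a + a for a ∈ A (i.e. sums representable only with equal summands).
Enumerate pairs (a, a') with a < a' (symmetric, so each unordered pair gives one sum; this covers all a ≠ a'):
  -5 + -3 = -8
  -5 + 2 = -3
  -5 + 4 = -1
  -5 + 7 = 2
  -3 + 2 = -1
  -3 + 4 = 1
  -3 + 7 = 4
  2 + 4 = 6
  2 + 7 = 9
  4 + 7 = 11
Collected distinct sums: {-8, -3, -1, 1, 2, 4, 6, 9, 11}
|A +̂ A| = 9
(Reference bound: |A +̂ A| ≥ 2|A| - 3 for |A| ≥ 2, with |A| = 5 giving ≥ 7.)

|A +̂ A| = 9


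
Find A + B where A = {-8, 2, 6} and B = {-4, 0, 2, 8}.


A + B = {a + b : a ∈ A, b ∈ B}.
Enumerate all |A|·|B| = 3·4 = 12 pairs (a, b) and collect distinct sums.
a = -8: -8+-4=-12, -8+0=-8, -8+2=-6, -8+8=0
a = 2: 2+-4=-2, 2+0=2, 2+2=4, 2+8=10
a = 6: 6+-4=2, 6+0=6, 6+2=8, 6+8=14
Collecting distinct sums: A + B = {-12, -8, -6, -2, 0, 2, 4, 6, 8, 10, 14}
|A + B| = 11

A + B = {-12, -8, -6, -2, 0, 2, 4, 6, 8, 10, 14}


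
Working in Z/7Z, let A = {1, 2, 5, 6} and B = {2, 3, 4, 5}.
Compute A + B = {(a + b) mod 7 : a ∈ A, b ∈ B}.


Work in Z/7Z: reduce every sum a + b modulo 7.
Enumerate all 16 pairs:
a = 1: 1+2=3, 1+3=4, 1+4=5, 1+5=6
a = 2: 2+2=4, 2+3=5, 2+4=6, 2+5=0
a = 5: 5+2=0, 5+3=1, 5+4=2, 5+5=3
a = 6: 6+2=1, 6+3=2, 6+4=3, 6+5=4
Distinct residues collected: {0, 1, 2, 3, 4, 5, 6}
|A + B| = 7 (out of 7 total residues).

A + B = {0, 1, 2, 3, 4, 5, 6}


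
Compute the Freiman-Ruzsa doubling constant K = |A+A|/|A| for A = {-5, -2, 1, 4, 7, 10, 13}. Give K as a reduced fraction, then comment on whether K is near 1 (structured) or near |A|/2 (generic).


|A| = 7.
Compute A + A by enumerating all 49 pairs.
A + A = {-10, -7, -4, -1, 2, 5, 8, 11, 14, 17, 20, 23, 26}, so |A + A| = 13.
K = |A + A| / |A| = 13/7 (already in lowest terms) ≈ 1.8571.
Reference: AP of size 7 gives K = 13/7 ≈ 1.8571; a fully generic set of size 7 gives K ≈ 4.0000.

|A| = 7, |A + A| = 13, K = 13/7.


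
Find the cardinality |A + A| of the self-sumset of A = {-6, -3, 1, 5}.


A + A = {a + a' : a, a' ∈ A}; |A| = 4.
General bounds: 2|A| - 1 ≤ |A + A| ≤ |A|(|A|+1)/2, i.e. 7 ≤ |A + A| ≤ 10.
Lower bound 2|A|-1 is attained iff A is an arithmetic progression.
Enumerate sums a + a' for a ≤ a' (symmetric, so this suffices):
a = -6: -6+-6=-12, -6+-3=-9, -6+1=-5, -6+5=-1
a = -3: -3+-3=-6, -3+1=-2, -3+5=2
a = 1: 1+1=2, 1+5=6
a = 5: 5+5=10
Distinct sums: {-12, -9, -6, -5, -2, -1, 2, 6, 10}
|A + A| = 9

|A + A| = 9


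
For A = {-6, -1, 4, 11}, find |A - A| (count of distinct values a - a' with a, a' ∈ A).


A - A = {a - a' : a, a' ∈ A}; |A| = 4.
Bounds: 2|A|-1 ≤ |A - A| ≤ |A|² - |A| + 1, i.e. 7 ≤ |A - A| ≤ 13.
Note: 0 ∈ A - A always (from a - a). The set is symmetric: if d ∈ A - A then -d ∈ A - A.
Enumerate nonzero differences d = a - a' with a > a' (then include -d):
Positive differences: {5, 7, 10, 12, 17}
Full difference set: {0} ∪ (positive diffs) ∪ (negative diffs).
|A - A| = 1 + 2·5 = 11 (matches direct enumeration: 11).

|A - A| = 11


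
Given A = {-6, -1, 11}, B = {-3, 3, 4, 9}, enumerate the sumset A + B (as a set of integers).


A + B = {a + b : a ∈ A, b ∈ B}.
Enumerate all |A|·|B| = 3·4 = 12 pairs (a, b) and collect distinct sums.
a = -6: -6+-3=-9, -6+3=-3, -6+4=-2, -6+9=3
a = -1: -1+-3=-4, -1+3=2, -1+4=3, -1+9=8
a = 11: 11+-3=8, 11+3=14, 11+4=15, 11+9=20
Collecting distinct sums: A + B = {-9, -4, -3, -2, 2, 3, 8, 14, 15, 20}
|A + B| = 10

A + B = {-9, -4, -3, -2, 2, 3, 8, 14, 15, 20}


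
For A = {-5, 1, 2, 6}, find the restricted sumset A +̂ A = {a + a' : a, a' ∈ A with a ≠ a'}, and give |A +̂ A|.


Restricted sumset: A +̂ A = {a + a' : a ∈ A, a' ∈ A, a ≠ a'}.
Equivalently, take A + A and drop any sum 2a that is achievable ONLY as a + a for a ∈ A (i.e. sums representable only with equal summands).
Enumerate pairs (a, a') with a < a' (symmetric, so each unordered pair gives one sum; this covers all a ≠ a'):
  -5 + 1 = -4
  -5 + 2 = -3
  -5 + 6 = 1
  1 + 2 = 3
  1 + 6 = 7
  2 + 6 = 8
Collected distinct sums: {-4, -3, 1, 3, 7, 8}
|A +̂ A| = 6
(Reference bound: |A +̂ A| ≥ 2|A| - 3 for |A| ≥ 2, with |A| = 4 giving ≥ 5.)

|A +̂ A| = 6


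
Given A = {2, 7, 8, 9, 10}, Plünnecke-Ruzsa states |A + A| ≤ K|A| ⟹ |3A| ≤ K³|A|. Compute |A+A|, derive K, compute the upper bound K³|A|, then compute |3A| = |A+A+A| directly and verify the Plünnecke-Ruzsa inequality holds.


|A| = 5.
Step 1: Compute A + A by enumerating all 25 pairs.
A + A = {4, 9, 10, 11, 12, 14, 15, 16, 17, 18, 19, 20}, so |A + A| = 12.
Step 2: Doubling constant K = |A + A|/|A| = 12/5 = 12/5 ≈ 2.4000.
Step 3: Plünnecke-Ruzsa gives |3A| ≤ K³·|A| = (2.4000)³ · 5 ≈ 69.1200.
Step 4: Compute 3A = A + A + A directly by enumerating all triples (a,b,c) ∈ A³; |3A| = 20.
Step 5: Check 20 ≤ 69.1200? Yes ✓.

K = 12/5, Plünnecke-Ruzsa bound K³|A| ≈ 69.1200, |3A| = 20, inequality holds.


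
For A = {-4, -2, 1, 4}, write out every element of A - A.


A - A = {a - a' : a, a' ∈ A}.
Compute a - a' for each ordered pair (a, a'):
a = -4: -4--4=0, -4--2=-2, -4-1=-5, -4-4=-8
a = -2: -2--4=2, -2--2=0, -2-1=-3, -2-4=-6
a = 1: 1--4=5, 1--2=3, 1-1=0, 1-4=-3
a = 4: 4--4=8, 4--2=6, 4-1=3, 4-4=0
Collecting distinct values (and noting 0 appears from a-a):
A - A = {-8, -6, -5, -3, -2, 0, 2, 3, 5, 6, 8}
|A - A| = 11

A - A = {-8, -6, -5, -3, -2, 0, 2, 3, 5, 6, 8}


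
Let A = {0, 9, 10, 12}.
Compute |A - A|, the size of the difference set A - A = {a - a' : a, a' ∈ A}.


A - A = {a - a' : a, a' ∈ A}; |A| = 4.
Bounds: 2|A|-1 ≤ |A - A| ≤ |A|² - |A| + 1, i.e. 7 ≤ |A - A| ≤ 13.
Note: 0 ∈ A - A always (from a - a). The set is symmetric: if d ∈ A - A then -d ∈ A - A.
Enumerate nonzero differences d = a - a' with a > a' (then include -d):
Positive differences: {1, 2, 3, 9, 10, 12}
Full difference set: {0} ∪ (positive diffs) ∪ (negative diffs).
|A - A| = 1 + 2·6 = 13 (matches direct enumeration: 13).

|A - A| = 13


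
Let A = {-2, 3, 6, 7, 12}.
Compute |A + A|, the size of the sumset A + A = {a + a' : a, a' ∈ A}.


A + A = {a + a' : a, a' ∈ A}; |A| = 5.
General bounds: 2|A| - 1 ≤ |A + A| ≤ |A|(|A|+1)/2, i.e. 9 ≤ |A + A| ≤ 15.
Lower bound 2|A|-1 is attained iff A is an arithmetic progression.
Enumerate sums a + a' for a ≤ a' (symmetric, so this suffices):
a = -2: -2+-2=-4, -2+3=1, -2+6=4, -2+7=5, -2+12=10
a = 3: 3+3=6, 3+6=9, 3+7=10, 3+12=15
a = 6: 6+6=12, 6+7=13, 6+12=18
a = 7: 7+7=14, 7+12=19
a = 12: 12+12=24
Distinct sums: {-4, 1, 4, 5, 6, 9, 10, 12, 13, 14, 15, 18, 19, 24}
|A + A| = 14

|A + A| = 14


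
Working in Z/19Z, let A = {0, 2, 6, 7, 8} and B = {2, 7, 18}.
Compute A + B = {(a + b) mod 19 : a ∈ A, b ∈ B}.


Work in Z/19Z: reduce every sum a + b modulo 19.
Enumerate all 15 pairs:
a = 0: 0+2=2, 0+7=7, 0+18=18
a = 2: 2+2=4, 2+7=9, 2+18=1
a = 6: 6+2=8, 6+7=13, 6+18=5
a = 7: 7+2=9, 7+7=14, 7+18=6
a = 8: 8+2=10, 8+7=15, 8+18=7
Distinct residues collected: {1, 2, 4, 5, 6, 7, 8, 9, 10, 13, 14, 15, 18}
|A + B| = 13 (out of 19 total residues).

A + B = {1, 2, 4, 5, 6, 7, 8, 9, 10, 13, 14, 15, 18}


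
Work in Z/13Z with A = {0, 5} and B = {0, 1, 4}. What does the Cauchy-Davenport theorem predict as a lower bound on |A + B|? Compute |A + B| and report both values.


Cauchy-Davenport: |A + B| ≥ min(p, |A| + |B| - 1) for A, B nonempty in Z/pZ.
|A| = 2, |B| = 3, p = 13.
CD lower bound = min(13, 2 + 3 - 1) = min(13, 4) = 4.
Compute A + B mod 13 directly:
a = 0: 0+0=0, 0+1=1, 0+4=4
a = 5: 5+0=5, 5+1=6, 5+4=9
A + B = {0, 1, 4, 5, 6, 9}, so |A + B| = 6.
Verify: 6 ≥ 4? Yes ✓.

CD lower bound = 4, actual |A + B| = 6.


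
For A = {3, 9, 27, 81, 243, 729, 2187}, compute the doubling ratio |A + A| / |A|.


|A| = 7.
Compute A + A by enumerating all 49 pairs.
A + A = {6, 12, 18, 30, 36, 54, 84, 90, 108, 162, 246, 252, 270, 324, 486, 732, 738, 756, 810, 972, 1458, 2190, 2196, 2214, 2268, 2430, 2916, 4374}, so |A + A| = 28.
K = |A + A| / |A| = 28/7 = 4/1 ≈ 4.0000.
Reference: AP of size 7 gives K = 13/7 ≈ 1.8571; a fully generic set of size 7 gives K ≈ 4.0000.

|A| = 7, |A + A| = 28, K = 28/7 = 4/1.


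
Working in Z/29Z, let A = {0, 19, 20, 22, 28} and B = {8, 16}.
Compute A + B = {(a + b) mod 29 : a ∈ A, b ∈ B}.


Work in Z/29Z: reduce every sum a + b modulo 29.
Enumerate all 10 pairs:
a = 0: 0+8=8, 0+16=16
a = 19: 19+8=27, 19+16=6
a = 20: 20+8=28, 20+16=7
a = 22: 22+8=1, 22+16=9
a = 28: 28+8=7, 28+16=15
Distinct residues collected: {1, 6, 7, 8, 9, 15, 16, 27, 28}
|A + B| = 9 (out of 29 total residues).

A + B = {1, 6, 7, 8, 9, 15, 16, 27, 28}


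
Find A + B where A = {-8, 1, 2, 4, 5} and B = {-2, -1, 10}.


A + B = {a + b : a ∈ A, b ∈ B}.
Enumerate all |A|·|B| = 5·3 = 15 pairs (a, b) and collect distinct sums.
a = -8: -8+-2=-10, -8+-1=-9, -8+10=2
a = 1: 1+-2=-1, 1+-1=0, 1+10=11
a = 2: 2+-2=0, 2+-1=1, 2+10=12
a = 4: 4+-2=2, 4+-1=3, 4+10=14
a = 5: 5+-2=3, 5+-1=4, 5+10=15
Collecting distinct sums: A + B = {-10, -9, -1, 0, 1, 2, 3, 4, 11, 12, 14, 15}
|A + B| = 12

A + B = {-10, -9, -1, 0, 1, 2, 3, 4, 11, 12, 14, 15}


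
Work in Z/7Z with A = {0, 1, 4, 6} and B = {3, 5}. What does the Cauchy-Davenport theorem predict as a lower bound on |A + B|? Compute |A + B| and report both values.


Cauchy-Davenport: |A + B| ≥ min(p, |A| + |B| - 1) for A, B nonempty in Z/pZ.
|A| = 4, |B| = 2, p = 7.
CD lower bound = min(7, 4 + 2 - 1) = min(7, 5) = 5.
Compute A + B mod 7 directly:
a = 0: 0+3=3, 0+5=5
a = 1: 1+3=4, 1+5=6
a = 4: 4+3=0, 4+5=2
a = 6: 6+3=2, 6+5=4
A + B = {0, 2, 3, 4, 5, 6}, so |A + B| = 6.
Verify: 6 ≥ 5? Yes ✓.

CD lower bound = 5, actual |A + B| = 6.


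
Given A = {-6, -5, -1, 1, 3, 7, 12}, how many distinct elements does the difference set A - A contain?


A - A = {a - a' : a, a' ∈ A}; |A| = 7.
Bounds: 2|A|-1 ≤ |A - A| ≤ |A|² - |A| + 1, i.e. 13 ≤ |A - A| ≤ 43.
Note: 0 ∈ A - A always (from a - a). The set is symmetric: if d ∈ A - A then -d ∈ A - A.
Enumerate nonzero differences d = a - a' with a > a' (then include -d):
Positive differences: {1, 2, 4, 5, 6, 7, 8, 9, 11, 12, 13, 17, 18}
Full difference set: {0} ∪ (positive diffs) ∪ (negative diffs).
|A - A| = 1 + 2·13 = 27 (matches direct enumeration: 27).

|A - A| = 27


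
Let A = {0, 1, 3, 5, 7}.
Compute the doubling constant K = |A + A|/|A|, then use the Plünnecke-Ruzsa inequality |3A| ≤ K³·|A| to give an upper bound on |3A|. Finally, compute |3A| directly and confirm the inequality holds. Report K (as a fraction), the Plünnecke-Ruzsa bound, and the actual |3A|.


|A| = 5.
Step 1: Compute A + A by enumerating all 25 pairs.
A + A = {0, 1, 2, 3, 4, 5, 6, 7, 8, 10, 12, 14}, so |A + A| = 12.
Step 2: Doubling constant K = |A + A|/|A| = 12/5 = 12/5 ≈ 2.4000.
Step 3: Plünnecke-Ruzsa gives |3A| ≤ K³·|A| = (2.4000)³ · 5 ≈ 69.1200.
Step 4: Compute 3A = A + A + A directly by enumerating all triples (a,b,c) ∈ A³; |3A| = 19.
Step 5: Check 19 ≤ 69.1200? Yes ✓.

K = 12/5, Plünnecke-Ruzsa bound K³|A| ≈ 69.1200, |3A| = 19, inequality holds.
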